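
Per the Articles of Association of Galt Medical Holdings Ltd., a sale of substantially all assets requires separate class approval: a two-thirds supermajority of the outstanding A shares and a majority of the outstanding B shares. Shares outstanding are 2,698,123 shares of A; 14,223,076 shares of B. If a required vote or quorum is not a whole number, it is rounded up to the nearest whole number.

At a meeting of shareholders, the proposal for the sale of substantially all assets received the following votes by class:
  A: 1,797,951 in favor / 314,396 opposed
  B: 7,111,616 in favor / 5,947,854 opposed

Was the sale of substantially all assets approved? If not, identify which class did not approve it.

A: 2/3 of 2698123 = 1798748.67, rounded up to 1798749; 1,798,749 required, 1,797,951 in favor — not approved.
B: a majority of 14223076 is 7111539; 7,111,539 required, 7,111,616 in favor — approved.

Not approved — the A shares did not give the required vote.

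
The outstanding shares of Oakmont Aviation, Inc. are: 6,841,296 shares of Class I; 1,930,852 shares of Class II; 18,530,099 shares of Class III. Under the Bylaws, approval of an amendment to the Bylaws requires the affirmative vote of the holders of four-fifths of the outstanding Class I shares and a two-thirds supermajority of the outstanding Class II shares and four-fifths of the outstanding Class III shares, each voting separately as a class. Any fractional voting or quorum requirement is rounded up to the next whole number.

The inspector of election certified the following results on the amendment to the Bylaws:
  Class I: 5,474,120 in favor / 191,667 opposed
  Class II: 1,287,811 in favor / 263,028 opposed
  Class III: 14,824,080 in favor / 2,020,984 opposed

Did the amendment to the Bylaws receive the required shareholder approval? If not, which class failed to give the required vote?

Class I: 4/5 of 6841296 = 5473036.80, rounded up to 5473037; 5,473,037 required, 5,474,120 in favor — approved.
Class II: 2/3 of 1930852 = 1287234.67, rounded up to 1287235; 1,287,235 required, 1,287,811 in favor — approved.
Class III: 4/5 of 18530099 = 14824079.20, rounded up to 14824080; 14,824,080 required, 14,824,080 in favor — approved.

Approved — every class gave the required vote.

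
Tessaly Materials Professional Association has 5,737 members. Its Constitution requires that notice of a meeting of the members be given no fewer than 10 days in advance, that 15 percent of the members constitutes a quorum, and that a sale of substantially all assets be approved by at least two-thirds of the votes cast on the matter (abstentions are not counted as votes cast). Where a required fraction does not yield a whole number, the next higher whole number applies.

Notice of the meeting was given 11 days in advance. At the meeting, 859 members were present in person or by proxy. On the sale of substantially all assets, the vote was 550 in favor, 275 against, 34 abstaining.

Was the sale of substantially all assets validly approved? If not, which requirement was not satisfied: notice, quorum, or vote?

Invalid — quorum requirement not satisfied.

Notice: 11 days given; 10 required. Satisfied.
Quorum: 15% of 5,737 = 860.55, rounded up to 861; 859 present. Not satisfied.
Vote: requires two-thirds of the votes cast (859 − 34 abstaining = 825); 2/3 of 825 = 550, so 550 needed; 550 in favor. Satisfied.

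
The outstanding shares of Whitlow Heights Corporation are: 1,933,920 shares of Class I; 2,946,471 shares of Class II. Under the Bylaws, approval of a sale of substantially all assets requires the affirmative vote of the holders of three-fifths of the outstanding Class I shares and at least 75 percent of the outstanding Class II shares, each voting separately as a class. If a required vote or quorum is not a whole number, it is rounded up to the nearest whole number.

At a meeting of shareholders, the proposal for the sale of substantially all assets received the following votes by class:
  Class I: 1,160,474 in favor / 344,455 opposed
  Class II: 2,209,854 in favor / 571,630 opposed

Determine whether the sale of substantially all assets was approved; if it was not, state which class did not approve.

Class I: 3/5 of 1933920 = 1160352; 1,160,352 required, 1,160,474 in favor — approved.
Class II: 3/4 of 2946471 = 2209853.25, rounded up to 2209854; 2,209,854 required, 2,209,854 in favor — approved.

Approved — every class gave the required vote.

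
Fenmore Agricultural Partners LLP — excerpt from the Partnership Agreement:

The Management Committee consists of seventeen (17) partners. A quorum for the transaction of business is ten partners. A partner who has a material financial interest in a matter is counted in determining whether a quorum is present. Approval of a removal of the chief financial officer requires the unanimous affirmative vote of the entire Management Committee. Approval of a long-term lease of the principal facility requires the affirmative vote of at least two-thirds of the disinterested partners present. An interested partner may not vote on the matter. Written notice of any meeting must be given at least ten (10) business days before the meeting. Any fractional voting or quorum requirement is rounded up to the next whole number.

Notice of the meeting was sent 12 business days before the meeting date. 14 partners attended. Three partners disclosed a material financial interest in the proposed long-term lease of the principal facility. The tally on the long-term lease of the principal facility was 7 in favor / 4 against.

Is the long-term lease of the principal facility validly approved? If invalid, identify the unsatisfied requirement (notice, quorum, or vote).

Notice: 12 business days given; 10 required (12 ≥ 10). Satisfied.
Quorum: 14 present (interested partners count toward quorum); quorum is 10. Satisfied.
Vote: the long-term lease of the principal facility requires two-thirds of the disinterested partners present (14 − 3 = 11). 2/3 of 11 = 7.33, rounded up to 8, so 8 affirmative votes are needed; 7 voted in favor. Not satisfied.

Invalid — vote requirement not satisfied.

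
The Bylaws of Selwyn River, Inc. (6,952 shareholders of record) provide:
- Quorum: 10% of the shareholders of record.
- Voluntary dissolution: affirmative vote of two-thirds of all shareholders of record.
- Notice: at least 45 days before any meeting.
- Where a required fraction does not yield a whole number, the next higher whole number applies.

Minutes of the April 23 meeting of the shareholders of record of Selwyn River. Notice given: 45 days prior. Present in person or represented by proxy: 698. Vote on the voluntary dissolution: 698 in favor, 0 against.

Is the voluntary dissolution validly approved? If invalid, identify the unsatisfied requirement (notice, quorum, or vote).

Invalid — vote requirement not satisfied.

Notice: 45 days given; 45 required. Satisfied.
Quorum: 10% of 6,952 = 695.20, rounded up to 696; 698 present. Satisfied.
Vote: requires two-thirds of all shareholders of record (6,952); 2/3 of 6952 = 4634.67, rounded up to 4635, so 4,635 needed; 698 in favor. Not satisfied.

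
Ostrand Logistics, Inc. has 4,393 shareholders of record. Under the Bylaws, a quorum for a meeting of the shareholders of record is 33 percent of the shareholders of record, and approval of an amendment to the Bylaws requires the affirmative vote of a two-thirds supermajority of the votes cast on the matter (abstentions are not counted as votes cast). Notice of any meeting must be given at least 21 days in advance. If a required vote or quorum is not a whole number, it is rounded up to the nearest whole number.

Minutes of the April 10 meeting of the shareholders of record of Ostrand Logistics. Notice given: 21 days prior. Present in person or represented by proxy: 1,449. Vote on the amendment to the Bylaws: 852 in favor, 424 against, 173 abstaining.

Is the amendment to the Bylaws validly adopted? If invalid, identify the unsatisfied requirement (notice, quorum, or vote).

Notice: 21 days given; 21 required. Satisfied.
Quorum: 33% of 4,393 = 1,449.69, rounded up to 1,450; 1,449 present. Not satisfied.
Vote: requires two-thirds of the votes cast (1,449 − 173 abstaining = 1,276); 2/3 of 1276 = 850.67, rounded up to 851, so 851 needed; 852 in favor. Satisfied.

Invalid — quorum requirement not satisfied.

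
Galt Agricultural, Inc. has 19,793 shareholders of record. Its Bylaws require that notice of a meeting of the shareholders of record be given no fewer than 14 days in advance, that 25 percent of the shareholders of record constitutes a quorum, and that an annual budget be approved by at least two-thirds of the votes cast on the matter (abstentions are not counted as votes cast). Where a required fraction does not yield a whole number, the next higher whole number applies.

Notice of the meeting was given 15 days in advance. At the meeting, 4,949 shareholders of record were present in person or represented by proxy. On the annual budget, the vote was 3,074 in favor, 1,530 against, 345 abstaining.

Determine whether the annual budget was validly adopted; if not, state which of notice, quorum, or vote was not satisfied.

Valid — all requirements satisfied.

Notice: 15 days given; 14 required. Satisfied.
Quorum: 25% of 19,793 = 4,948.25, rounded up to 4,949; 4,949 present. Satisfied.
Vote: requires two-thirds of the votes cast (4,949 − 345 abstaining = 4,604); 2/3 of 4604 = 3069.33, rounded up to 3070, so 3,070 needed; 3,074 in favor. Satisfied.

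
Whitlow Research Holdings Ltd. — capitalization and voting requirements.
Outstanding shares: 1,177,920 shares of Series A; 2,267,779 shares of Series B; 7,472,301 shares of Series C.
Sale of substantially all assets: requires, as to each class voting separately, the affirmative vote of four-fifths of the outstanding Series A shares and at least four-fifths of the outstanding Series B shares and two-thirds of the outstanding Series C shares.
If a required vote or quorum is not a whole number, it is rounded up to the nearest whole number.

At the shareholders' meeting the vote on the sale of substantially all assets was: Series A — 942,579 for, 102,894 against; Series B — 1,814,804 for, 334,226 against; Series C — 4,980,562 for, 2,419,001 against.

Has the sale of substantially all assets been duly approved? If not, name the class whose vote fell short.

Series A: 4/5 of 1177920 = 942336; 942,336 required, 942,579 in favor — approved.
Series B: 4/5 of 2267779 = 1814223.20, rounded up to 1814224; 1,814,224 required, 1,814,804 in favor — approved.
Series C: 2/3 of 7472301 = 4981534; 4,981,534 required, 4,980,562 in favor — not approved.

Not approved — the Series C shares did not give the required vote.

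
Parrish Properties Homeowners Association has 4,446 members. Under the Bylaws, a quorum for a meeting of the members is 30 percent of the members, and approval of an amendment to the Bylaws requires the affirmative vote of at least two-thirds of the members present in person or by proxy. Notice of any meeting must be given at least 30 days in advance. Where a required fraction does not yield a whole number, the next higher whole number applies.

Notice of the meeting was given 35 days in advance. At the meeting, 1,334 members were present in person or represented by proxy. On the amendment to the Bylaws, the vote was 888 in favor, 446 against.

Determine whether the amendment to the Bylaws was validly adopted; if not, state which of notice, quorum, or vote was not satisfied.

Notice: 35 days given; 30 required. Satisfied.
Quorum: 30% of 4,446 = 1,333.80, rounded up to 1,334; 1,334 present. Satisfied.
Vote: requires two-thirds of those present (1,334); 2/3 of 1334 = 889.33, rounded up to 890, so 890 needed; 888 in favor. Not satisfied.

Invalid — vote requirement not satisfied.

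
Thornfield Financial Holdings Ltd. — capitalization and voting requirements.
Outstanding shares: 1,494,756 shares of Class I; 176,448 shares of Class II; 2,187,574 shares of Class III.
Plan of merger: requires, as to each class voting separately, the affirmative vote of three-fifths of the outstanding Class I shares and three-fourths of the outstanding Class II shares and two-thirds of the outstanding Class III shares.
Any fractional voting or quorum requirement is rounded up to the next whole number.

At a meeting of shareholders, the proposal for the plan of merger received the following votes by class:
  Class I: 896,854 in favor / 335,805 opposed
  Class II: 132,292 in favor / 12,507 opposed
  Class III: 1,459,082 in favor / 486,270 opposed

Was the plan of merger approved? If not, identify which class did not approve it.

Not approved — the Class II shares did not give the required vote.

Class I: 3/5 of 1494756 = 896853.60, rounded up to 896854; 896,854 required, 896,854 in favor — approved.
Class II: 3/4 of 176448 = 132336; 132,336 required, 132,292 in favor — not approved.
Class III: 2/3 of 2187574 = 1458382.67, rounded up to 1458383; 1,458,383 required, 1,459,082 in favor — approved.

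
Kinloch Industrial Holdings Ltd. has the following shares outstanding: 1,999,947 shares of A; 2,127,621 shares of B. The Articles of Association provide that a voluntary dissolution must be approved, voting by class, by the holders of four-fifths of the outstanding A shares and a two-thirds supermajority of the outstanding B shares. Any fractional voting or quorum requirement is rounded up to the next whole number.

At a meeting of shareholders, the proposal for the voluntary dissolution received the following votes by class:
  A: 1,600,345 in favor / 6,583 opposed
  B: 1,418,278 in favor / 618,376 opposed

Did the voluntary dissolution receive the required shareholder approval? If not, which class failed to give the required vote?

A: 4/5 of 1999947 = 1599957.60, rounded up to 1599958; 1,599,958 required, 1,600,345 in favor — approved.
B: 2/3 of 2127621 = 1418414; 1,418,414 required, 1,418,278 in favor — not approved.

Not approved — the B shares did not give the required vote.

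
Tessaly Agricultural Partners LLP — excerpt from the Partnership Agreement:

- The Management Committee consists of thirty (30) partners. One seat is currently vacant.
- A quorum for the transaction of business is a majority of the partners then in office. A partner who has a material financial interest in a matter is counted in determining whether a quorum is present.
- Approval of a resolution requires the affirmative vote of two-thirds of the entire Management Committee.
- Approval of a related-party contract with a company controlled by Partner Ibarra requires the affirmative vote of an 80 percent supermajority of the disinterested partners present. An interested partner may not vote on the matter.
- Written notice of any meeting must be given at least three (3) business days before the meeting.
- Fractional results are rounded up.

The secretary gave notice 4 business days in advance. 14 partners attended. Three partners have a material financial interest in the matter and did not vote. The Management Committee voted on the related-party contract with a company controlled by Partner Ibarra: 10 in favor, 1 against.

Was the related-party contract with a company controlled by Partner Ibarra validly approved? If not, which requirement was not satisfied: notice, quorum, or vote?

Notice: 4 business days given; 3 required (4 ≥ 3). Satisfied.
Quorum: 14 present (interested partners count toward quorum); quorum is 15. Not satisfied.
Vote: the related-party contract with a company controlled by Partner Ibarra requires four-fifths of the disinterested partners present (14 − 3 = 11). 4/5 of 11 = 8.80, rounded up to 9, so 9 affirmative votes are needed; 10 voted in favor. Satisfied. (Moot — without a quorum no business can be validly transacted.)

Invalid — quorum requirement not satisfied.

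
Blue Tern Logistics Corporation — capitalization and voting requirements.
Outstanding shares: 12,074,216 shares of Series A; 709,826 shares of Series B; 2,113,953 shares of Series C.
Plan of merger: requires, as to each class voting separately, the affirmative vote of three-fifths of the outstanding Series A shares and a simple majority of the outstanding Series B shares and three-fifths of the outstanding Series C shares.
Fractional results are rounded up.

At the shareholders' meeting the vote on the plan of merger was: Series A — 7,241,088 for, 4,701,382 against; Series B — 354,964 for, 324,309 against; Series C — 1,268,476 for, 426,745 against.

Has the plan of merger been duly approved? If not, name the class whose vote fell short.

Series A: 3/5 of 12074216 = 7244529.60, rounded up to 7244530; 7,244,530 required, 7,241,088 in favor — not approved.
Series B: a majority of 709826 is 354914; 354,914 required, 354,964 in favor — approved.
Series C: 3/5 of 2113953 = 1268371.80, rounded up to 1268372; 1,268,372 required, 1,268,476 in favor — approved.

Not approved — the Series A shares did not give the required vote.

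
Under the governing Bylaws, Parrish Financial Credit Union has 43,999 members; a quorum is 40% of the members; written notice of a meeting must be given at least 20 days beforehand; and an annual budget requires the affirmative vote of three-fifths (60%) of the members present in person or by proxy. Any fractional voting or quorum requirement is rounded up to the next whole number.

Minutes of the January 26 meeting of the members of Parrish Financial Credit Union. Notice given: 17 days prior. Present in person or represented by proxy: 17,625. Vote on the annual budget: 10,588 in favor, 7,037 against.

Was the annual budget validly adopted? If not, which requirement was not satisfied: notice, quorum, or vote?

Invalid — notice requirement not satisfied.

Notice: 17 days given; 20 required. Not satisfied.
Quorum: 40% of 43,999 = 17,599.60, rounded up to 17,600; 17,625 present. Satisfied.
Vote: requires three-fifths of those present (17,625); 3/5 of 17625 = 10575, so 10,575 needed; 10,588 in favor. Satisfied.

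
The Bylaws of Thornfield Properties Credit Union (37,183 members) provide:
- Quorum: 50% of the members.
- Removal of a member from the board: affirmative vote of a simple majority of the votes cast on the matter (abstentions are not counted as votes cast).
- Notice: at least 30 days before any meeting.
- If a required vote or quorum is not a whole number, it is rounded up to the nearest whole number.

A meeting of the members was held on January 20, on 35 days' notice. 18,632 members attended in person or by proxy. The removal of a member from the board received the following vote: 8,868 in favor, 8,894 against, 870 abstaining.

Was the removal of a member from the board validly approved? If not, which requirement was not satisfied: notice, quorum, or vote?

Invalid — vote requirement not satisfied.

Notice: 35 days given; 30 required. Satisfied.
Quorum: 50% of 37,183 = 18,591.50, rounded up to 18,592; 18,632 present. Satisfied.
Vote: requires a majority of the votes cast (18,632 − 870 abstaining = 17,762); a majority of 17762 is 8882, so 8,882 needed; 8,868 in favor. Not satisfied.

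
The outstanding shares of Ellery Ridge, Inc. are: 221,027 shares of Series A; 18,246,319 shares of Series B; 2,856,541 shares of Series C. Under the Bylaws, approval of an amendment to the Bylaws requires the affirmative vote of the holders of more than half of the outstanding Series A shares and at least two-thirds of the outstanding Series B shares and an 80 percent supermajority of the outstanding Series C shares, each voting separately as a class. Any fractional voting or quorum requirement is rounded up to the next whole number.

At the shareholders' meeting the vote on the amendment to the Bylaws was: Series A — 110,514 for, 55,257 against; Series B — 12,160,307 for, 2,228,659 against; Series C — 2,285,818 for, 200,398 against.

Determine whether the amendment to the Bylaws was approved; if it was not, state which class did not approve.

Series A: a majority of 221027 is 110514; 110,514 required, 110,514 in favor — approved.
Series B: 2/3 of 18246319 = 12164212.67, rounded up to 12164213; 12,164,213 required, 12,160,307 in favor — not approved.
Series C: 4/5 of 2856541 = 2285232.80, rounded up to 2285233; 2,285,233 required, 2,285,818 in favor — approved.

Not approved — the Series B shares did not give the required vote.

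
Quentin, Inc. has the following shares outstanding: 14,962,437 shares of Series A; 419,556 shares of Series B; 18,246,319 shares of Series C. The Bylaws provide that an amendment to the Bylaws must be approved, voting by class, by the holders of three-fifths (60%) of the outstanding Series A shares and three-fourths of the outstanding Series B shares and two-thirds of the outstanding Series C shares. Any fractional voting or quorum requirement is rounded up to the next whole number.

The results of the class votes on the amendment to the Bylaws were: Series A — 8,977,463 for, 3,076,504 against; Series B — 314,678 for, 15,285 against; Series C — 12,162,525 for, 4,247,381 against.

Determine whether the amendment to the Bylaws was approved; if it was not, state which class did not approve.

Not approved — the Series C shares did not give the required vote.

Series A: 3/5 of 14962437 = 8977462.20, rounded up to 8977463; 8,977,463 required, 8,977,463 in favor — approved.
Series B: 3/4 of 419556 = 314667; 314,667 required, 314,678 in favor — approved.
Series C: 2/3 of 18246319 = 12164212.67, rounded up to 12164213; 12,164,213 required, 12,162,525 in favor — not approved.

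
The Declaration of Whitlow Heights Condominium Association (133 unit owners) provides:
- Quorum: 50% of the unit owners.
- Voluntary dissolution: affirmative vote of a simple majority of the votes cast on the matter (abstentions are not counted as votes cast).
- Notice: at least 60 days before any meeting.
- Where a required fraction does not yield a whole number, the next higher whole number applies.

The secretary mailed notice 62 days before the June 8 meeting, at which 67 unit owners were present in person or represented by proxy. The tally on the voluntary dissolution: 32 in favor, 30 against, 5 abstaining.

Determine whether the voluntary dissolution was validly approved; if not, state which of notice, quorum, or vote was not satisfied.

Notice: 62 days given; 60 required. Satisfied.
Quorum: 50% of 133 = 66.50, rounded up to 67; 67 present. Satisfied.
Vote: requires a majority of the votes cast (67 − 5 abstaining = 62); a majority of 62 is 32, so 32 needed; 32 in favor. Satisfied.

Valid — all requirements satisfied.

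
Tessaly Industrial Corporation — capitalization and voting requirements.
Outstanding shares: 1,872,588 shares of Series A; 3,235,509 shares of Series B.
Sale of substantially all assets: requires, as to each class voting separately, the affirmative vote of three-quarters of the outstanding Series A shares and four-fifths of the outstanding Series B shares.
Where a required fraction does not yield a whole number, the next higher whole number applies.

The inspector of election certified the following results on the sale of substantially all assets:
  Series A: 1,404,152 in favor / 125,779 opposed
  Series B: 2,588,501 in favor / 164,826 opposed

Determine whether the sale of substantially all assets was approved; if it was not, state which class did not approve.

Not approved — the Series A shares did not give the required vote.

Series A: 3/4 of 1872588 = 1404441; 1,404,441 required, 1,404,152 in favor — not approved.
Series B: 4/5 of 3235509 = 2588407.20, rounded up to 2588408; 2,588,408 required, 2,588,501 in favor — approved.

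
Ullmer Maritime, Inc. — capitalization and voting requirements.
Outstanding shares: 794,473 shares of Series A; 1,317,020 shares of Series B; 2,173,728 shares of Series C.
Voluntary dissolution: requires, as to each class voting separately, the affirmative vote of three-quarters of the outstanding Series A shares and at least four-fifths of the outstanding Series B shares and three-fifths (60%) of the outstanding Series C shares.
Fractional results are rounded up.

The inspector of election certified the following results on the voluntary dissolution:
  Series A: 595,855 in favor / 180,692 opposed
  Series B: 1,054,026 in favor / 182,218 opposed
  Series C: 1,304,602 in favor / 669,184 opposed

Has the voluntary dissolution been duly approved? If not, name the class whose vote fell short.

Approved — every class gave the required vote.

Series A: 3/4 of 794473 = 595854.75, rounded up to 595855; 595,855 required, 595,855 in favor — approved.
Series B: 4/5 of 1317020 = 1053616; 1,053,616 required, 1,054,026 in favor — approved.
Series C: 3/5 of 2173728 = 1304236.80, rounded up to 1304237; 1,304,237 required, 1,304,602 in favor — approved.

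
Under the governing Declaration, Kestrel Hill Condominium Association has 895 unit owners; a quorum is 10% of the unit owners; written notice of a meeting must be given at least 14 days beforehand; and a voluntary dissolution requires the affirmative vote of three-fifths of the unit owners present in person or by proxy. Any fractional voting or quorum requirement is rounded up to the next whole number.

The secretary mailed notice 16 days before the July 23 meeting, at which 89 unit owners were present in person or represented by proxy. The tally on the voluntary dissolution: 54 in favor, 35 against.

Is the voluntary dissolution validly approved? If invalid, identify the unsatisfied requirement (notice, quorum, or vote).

Notice: 16 days given; 14 required. Satisfied.
Quorum: 10% of 895 = 89.50, rounded up to 90; 89 present. Not satisfied.
Vote: requires three-fifths of those present (89); 3/5 of 89 = 53.40, rounded up to 54, so 54 needed; 54 in favor. Satisfied.

Invalid — quorum requirement not satisfied.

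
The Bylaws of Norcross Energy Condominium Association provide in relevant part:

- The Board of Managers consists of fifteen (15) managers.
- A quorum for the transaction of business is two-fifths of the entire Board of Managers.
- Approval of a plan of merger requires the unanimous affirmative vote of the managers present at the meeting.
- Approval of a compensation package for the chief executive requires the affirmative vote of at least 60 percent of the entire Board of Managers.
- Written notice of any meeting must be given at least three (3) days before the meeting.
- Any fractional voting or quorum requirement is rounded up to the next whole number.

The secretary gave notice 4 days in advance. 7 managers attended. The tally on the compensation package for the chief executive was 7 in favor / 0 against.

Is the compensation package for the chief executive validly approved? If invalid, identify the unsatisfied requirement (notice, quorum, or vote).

Notice: 4 days given; 3 required (4 ≥ 3). Satisfied.
Quorum: 7 present; quorum is 6. Satisfied.
Vote: the compensation package for the chief executive requires three-fifths of the entire Board of Managers (15). 3/5 of 15 = 9, so 9 affirmative votes are needed; 7 voted in favor. Not satisfied.

Invalid — vote requirement not satisfied.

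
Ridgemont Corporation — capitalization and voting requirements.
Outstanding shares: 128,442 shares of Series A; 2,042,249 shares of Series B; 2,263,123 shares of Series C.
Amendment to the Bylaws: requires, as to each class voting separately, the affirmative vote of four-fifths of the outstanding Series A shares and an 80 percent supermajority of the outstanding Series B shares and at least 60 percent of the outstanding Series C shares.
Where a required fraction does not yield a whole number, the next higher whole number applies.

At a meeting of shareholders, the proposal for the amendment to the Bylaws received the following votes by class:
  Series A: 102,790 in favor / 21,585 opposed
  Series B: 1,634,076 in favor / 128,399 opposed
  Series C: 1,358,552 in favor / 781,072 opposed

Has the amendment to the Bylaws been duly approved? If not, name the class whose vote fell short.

Approved — every class gave the required vote.

Series A: 4/5 of 128442 = 102753.60, rounded up to 102754; 102,754 required, 102,790 in favor — approved.
Series B: 4/5 of 2042249 = 1633799.20, rounded up to 1633800; 1,633,800 required, 1,634,076 in favor — approved.
Series C: 3/5 of 2263123 = 1357873.80, rounded up to 1357874; 1,357,874 required, 1,358,552 in favor — approved.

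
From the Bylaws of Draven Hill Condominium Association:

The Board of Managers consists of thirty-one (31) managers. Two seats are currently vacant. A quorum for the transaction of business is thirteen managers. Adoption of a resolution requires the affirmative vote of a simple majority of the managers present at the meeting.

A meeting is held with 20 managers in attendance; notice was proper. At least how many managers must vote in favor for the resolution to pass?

The resolution requires a majority of the managers present (20).
A majority of 20 is 11.

11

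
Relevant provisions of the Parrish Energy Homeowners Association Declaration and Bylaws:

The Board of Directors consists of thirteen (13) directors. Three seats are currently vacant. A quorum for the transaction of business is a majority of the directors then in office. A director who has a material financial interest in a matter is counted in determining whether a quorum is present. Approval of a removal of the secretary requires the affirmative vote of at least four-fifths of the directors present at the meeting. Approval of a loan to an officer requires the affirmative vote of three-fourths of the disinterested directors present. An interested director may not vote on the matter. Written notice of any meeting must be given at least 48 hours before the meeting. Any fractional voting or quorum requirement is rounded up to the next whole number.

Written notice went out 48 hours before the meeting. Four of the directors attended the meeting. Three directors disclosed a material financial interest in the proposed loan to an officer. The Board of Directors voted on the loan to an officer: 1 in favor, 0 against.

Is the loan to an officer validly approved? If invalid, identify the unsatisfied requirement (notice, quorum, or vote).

Notice: 48 hours given; 48 required (48 ≥ 48). Satisfied.
Quorum: 4 present (interested directors count toward quorum); quorum is 6. Not satisfied.
Vote: the loan to an officer requires three-fourths of the disinterested directors present (4 − 3 = 1). 3/4 of 1 = 0.75, rounded up to 1, so 1 affirmative vote is needed; 1 voted in favor. Satisfied. (Moot — without a quorum no business can be validly transacted.)

Invalid — quorum requirement not satisfied.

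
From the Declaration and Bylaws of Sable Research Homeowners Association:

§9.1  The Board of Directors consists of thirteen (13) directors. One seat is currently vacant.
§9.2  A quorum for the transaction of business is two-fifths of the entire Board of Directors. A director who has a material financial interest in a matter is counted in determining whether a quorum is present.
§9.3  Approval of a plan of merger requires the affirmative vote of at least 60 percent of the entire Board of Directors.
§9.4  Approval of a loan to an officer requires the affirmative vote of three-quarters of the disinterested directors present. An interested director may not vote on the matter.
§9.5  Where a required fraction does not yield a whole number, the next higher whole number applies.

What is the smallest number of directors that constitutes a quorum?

6

2/5 of 13 = 5.20, rounded up to 6.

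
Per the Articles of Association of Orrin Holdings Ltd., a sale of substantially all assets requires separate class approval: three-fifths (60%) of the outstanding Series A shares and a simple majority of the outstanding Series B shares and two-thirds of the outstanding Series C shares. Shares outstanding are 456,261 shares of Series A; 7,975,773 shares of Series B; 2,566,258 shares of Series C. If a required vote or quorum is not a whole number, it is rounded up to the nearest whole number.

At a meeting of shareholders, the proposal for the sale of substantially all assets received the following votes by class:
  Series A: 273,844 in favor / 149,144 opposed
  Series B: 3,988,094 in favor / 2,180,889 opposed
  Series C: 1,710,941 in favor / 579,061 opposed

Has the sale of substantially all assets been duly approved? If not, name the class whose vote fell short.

Series A: 3/5 of 456261 = 273756.60, rounded up to 273757; 273,757 required, 273,844 in favor — approved.
Series B: a majority of 7975773 is 3987887; 3,987,887 required, 3,988,094 in favor — approved.
Series C: 2/3 of 2566258 = 1710838.67, rounded up to 1710839; 1,710,839 required, 1,710,941 in favor — approved.

Approved — every class gave the required vote.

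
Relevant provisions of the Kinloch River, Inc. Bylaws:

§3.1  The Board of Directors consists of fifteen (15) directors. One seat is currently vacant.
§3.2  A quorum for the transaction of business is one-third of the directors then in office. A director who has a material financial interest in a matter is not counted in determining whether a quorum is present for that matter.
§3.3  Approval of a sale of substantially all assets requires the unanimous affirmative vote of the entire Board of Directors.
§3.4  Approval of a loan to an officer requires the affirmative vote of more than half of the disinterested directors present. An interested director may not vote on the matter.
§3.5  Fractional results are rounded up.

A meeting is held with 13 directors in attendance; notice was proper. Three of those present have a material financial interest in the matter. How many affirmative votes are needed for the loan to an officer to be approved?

6

The loan to an officer requires a majority of the disinterested directors present (13 − 3 = 10).
A majority of 10 is 6.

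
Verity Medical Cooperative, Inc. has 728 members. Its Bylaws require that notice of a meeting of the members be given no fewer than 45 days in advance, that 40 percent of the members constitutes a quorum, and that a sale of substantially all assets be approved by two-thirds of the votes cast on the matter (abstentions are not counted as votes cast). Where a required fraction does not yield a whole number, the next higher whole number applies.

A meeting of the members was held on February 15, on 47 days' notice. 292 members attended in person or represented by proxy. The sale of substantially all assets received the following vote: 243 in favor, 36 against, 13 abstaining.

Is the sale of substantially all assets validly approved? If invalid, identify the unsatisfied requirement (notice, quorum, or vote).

Notice: 47 days given; 45 required. Satisfied.
Quorum: 40% of 728 = 291.20, rounded up to 292; 292 present. Satisfied.
Vote: requires two-thirds of the votes cast (292 − 13 abstaining = 279); 2/3 of 279 = 186, so 186 needed; 243 in favor. Satisfied.

Valid — all requirements satisfied.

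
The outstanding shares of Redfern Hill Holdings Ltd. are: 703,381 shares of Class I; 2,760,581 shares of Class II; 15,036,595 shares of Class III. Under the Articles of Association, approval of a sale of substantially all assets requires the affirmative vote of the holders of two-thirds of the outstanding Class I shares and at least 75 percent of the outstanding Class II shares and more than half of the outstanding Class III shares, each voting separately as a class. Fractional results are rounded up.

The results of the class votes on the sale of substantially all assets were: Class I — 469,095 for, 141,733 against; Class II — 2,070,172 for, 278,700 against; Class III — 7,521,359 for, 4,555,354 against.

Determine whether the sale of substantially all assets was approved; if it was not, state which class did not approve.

Class I: 2/3 of 703381 = 468920.67, rounded up to 468921; 468,921 required, 469,095 in favor — approved.
Class II: 3/4 of 2760581 = 2070435.75, rounded up to 2070436; 2,070,436 required, 2,070,172 in favor — not approved.
Class III: a majority of 15036595 is 7518298; 7,518,298 required, 7,521,359 in favor — approved.

Not approved — the Class II shares did not give the required vote.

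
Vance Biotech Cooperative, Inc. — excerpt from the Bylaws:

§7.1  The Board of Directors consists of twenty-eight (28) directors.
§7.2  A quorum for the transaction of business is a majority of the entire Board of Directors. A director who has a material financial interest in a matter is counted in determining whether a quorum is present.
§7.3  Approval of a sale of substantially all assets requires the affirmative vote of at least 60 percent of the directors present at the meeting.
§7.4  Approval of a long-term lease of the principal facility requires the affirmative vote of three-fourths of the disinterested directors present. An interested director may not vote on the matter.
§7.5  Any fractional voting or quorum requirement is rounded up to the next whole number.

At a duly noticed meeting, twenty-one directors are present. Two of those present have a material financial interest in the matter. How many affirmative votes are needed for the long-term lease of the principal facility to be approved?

15

The long-term lease of the principal facility requires three-fourths of the disinterested directors present (21 − 2 = 19).
3/4 of 19 = 14.25, rounded up to 15.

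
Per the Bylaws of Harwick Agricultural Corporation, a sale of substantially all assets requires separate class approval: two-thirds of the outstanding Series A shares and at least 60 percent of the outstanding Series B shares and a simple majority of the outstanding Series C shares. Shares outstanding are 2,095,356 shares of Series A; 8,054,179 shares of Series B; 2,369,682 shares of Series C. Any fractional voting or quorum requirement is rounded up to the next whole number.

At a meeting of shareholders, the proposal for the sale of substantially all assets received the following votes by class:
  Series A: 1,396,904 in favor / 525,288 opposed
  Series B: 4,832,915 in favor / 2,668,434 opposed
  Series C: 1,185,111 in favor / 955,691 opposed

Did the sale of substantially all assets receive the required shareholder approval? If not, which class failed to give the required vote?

Series A: 2/3 of 2095356 = 1396904; 1,396,904 required, 1,396,904 in favor — approved.
Series B: 3/5 of 8054179 = 4832507.40, rounded up to 4832508; 4,832,508 required, 4,832,915 in favor — approved.
Series C: a majority of 2369682 is 1184842; 1,184,842 required, 1,185,111 in favor — approved.

Approved — every class gave the required vote.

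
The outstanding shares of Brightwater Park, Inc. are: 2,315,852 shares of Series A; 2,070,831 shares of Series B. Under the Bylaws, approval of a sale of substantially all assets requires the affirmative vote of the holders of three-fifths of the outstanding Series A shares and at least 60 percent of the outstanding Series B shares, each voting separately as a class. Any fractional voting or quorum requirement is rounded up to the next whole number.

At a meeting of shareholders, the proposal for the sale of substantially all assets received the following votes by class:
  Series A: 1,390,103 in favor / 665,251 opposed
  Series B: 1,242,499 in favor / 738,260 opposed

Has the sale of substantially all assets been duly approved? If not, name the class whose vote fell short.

Approved — every class gave the required vote.

Series A: 3/5 of 2315852 = 1389511.20, rounded up to 1389512; 1,389,512 required, 1,390,103 in favor — approved.
Series B: 3/5 of 2070831 = 1242498.60, rounded up to 1242499; 1,242,499 required, 1,242,499 in favor — approved.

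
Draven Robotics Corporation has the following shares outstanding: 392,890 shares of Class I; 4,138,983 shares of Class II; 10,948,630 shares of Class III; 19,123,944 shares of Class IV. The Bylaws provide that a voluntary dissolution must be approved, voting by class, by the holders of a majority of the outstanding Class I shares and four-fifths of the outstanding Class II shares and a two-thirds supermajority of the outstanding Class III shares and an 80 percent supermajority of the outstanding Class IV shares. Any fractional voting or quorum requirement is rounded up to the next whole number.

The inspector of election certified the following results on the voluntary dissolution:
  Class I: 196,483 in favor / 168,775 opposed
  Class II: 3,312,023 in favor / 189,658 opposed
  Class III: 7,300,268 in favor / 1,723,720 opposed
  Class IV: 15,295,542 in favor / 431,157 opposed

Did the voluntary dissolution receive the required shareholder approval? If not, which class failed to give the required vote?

Not approved — the Class IV shares did not give the required vote.

Class I: a majority of 392890 is 196446; 196,446 required, 196,483 in favor — approved.
Class II: 4/5 of 4138983 = 3311186.40, rounded up to 3311187; 3,311,187 required, 3,312,023 in favor — approved.
Class III: 2/3 of 10948630 = 7299086.67, rounded up to 7299087; 7,299,087 required, 7,300,268 in favor — approved.
Class IV: 4/5 of 19123944 = 15299155.20, rounded up to 15299156; 15,299,156 required, 15,295,542 in favor — not approved.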